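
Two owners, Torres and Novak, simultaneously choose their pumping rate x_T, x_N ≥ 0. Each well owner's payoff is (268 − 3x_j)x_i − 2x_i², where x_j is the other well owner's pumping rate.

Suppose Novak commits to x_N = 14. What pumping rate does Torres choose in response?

56.5

Torres's payoff is (268 − 3x_N)x_T − 2x_T².
∂π/∂x_T = 268 − 3x_N − 4x_T = 0, so x_T = 67 − 0.75x_N.
At x_N = 14: x_T = 67 − 0.75·14 = 56.5.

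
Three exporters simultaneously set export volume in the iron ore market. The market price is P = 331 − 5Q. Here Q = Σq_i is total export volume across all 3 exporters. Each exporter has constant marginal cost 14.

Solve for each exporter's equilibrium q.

A representative exporter's profit is π_i = q_i(331 − 5Q) − 14q_i, with Q = q_i + Σ_{j≠i} q_j.
First-order condition: 317 − 10q_i − 5Σ_{j≠i} q_j = 0.
With identical exporters, set every q_j = q: then 317 − 10q − 10q = 0, i.e. q = 317/20 = 15.85.

15.85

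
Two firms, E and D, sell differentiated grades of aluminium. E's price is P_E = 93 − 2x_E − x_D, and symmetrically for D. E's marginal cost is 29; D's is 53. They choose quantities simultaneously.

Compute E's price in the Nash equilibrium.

Firm E's profit: π = x_E(93 − 2x_E − x_D) − 29x_E.
∂π/∂x_E = 64 − 4x_E − x_D = 0 ⇒ x_E = 16 − 0.25x_D.
Similarly x_D = 10 − 0.25x_E.
Solving the two reaction functions simultaneously: (1 − (−0.25)(−0.25))x_E = 16 − 0.25·10, so 0.9375x_E = 13.5 and x_E = 14.4.
Then x_D = 10 − 0.25·14.4 = 6.4.
P_E = 93 − 2·14.4 − 6.4 = 57.8.

57.8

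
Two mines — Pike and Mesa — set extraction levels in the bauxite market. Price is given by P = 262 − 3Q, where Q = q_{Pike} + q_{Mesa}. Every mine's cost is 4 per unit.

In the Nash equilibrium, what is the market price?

Mine Pike's profit: π = q_{Pike}(262 − 3(q_{Pike} + q_{Mesa})) − 4q_{Pike}.
∂π/∂q_{Pike} = 258 − 6q_{Pike} − 3q_{Mesa} = 0, so q_{Pike} = 43 − 0.5q_{Mesa}.
By symmetry q_{Mesa} = q_{Pike}; substituting into the reaction function, 1.5q_{Pike} = 43 and q_{Pike} = 86/3.
Equilibrium price: P = 262 − 3·(172/3) = 90.

90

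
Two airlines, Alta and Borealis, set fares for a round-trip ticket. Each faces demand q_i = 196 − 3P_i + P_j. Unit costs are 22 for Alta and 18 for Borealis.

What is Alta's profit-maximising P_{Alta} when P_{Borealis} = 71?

55.5

Alta's profit: π = (P_{Alta} − 22)(196 − 3P_{Alta} + P_{Borealis}).
∂π/∂P_{Alta} = 262 − 6P_{Alta} + P_{Borealis} = 0 ⇒ P_{Alta} = 131/3 + (1/6)P_{Borealis}.
At P_{Borealis} = 71: P_{Alta} = 131/3 + (1/6)·71 = 55.5.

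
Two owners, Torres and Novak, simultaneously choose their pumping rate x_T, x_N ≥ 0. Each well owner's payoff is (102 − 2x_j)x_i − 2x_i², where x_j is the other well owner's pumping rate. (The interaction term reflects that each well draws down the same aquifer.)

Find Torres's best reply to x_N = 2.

Torres's payoff is (102 − 2x_N)x_T − 2x_T².
∂π/∂x_T = 102 − 2x_N − 4x_T = 0, so x_T = 25.5 − 0.5x_N.
At x_N = 2: x_T = 25.5 − 0.5·2 = 24.5.

24.5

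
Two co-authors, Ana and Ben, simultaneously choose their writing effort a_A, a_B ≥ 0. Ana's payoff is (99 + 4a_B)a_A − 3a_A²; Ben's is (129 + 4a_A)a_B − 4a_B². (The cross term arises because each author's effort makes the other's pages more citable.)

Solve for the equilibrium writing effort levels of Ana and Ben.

Expanding Ana's payoff: 99a_A + 4a_Ba_A − 3a_A².
∂π/∂a_A = 99 + 4a_B − 6a_A = 0, so a_A = 16.5 + (2/3)a_B.
Likewise for Ben: a_B = 16.125 + 0.5a_A.
Substituting the second reaction function into the first: a_A = 16.5 + (2/3)(16.125 + 0.5a_A), which gives (2/3)a_A = 27.25 ⇒ a_A = 40.875.
Then a_B = 16.125 + 0.5·40.875 = 36.5625.

40.875, 36.5625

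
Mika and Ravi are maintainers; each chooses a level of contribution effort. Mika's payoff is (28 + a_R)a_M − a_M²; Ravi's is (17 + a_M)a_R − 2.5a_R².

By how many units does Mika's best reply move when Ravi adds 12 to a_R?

6

Expanding Mika's payoff: 28a_M + a_Ra_M − a_M².
∂π/∂a_M = 28 + a_R − 2a_M = 0, so a_M = 14 + 0.5a_R.
The reaction-function slope is 0.5, so a 12-unit rise in a_R moves a_M by 0.5 × 12 = 6. Mika's best response rises — the actions are strategic complements.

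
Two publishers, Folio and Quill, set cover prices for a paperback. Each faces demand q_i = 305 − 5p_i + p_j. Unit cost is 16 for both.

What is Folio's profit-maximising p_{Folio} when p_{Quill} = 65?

Folio's profit: π = (p_{Folio} − 16)(305 − 5p_{Folio} + p_{Quill}).
∂π/∂p_{Folio} = 385 − 10p_{Folio} + p_{Quill} = 0 ⇒ p_{Folio} = 38.5 + 0.1p_{Quill}.
At p_{Quill} = 65: p_{Folio} = 38.5 + 0.1·65 = 45.

45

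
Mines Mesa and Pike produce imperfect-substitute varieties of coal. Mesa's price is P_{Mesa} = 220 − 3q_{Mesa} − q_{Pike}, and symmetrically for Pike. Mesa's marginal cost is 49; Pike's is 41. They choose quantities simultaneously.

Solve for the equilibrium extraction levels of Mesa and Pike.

24.2, 25.8

Mine Mesa's profit: π = q_{Mesa}(220 − 3q_{Mesa} − q_{Pike}) − 49q_{Mesa}.
∂π/∂q_{Mesa} = 171 − 6q_{Mesa} − q_{Pike} = 0 ⇒ q_{Mesa} = 28.5 − (1/6)q_{Pike}.
Similarly q_{Pike} = 179/6 − (1/6)q_{Mesa}.
Plugging q_{Pike} into Mesa's best response: q_{Mesa} = 28.5 − (1/6)(179/6 − (1/6)q_{Mesa}) ⇒ (35/36)q_{Mesa} = 847/36, so q_{Mesa} = 24.2.
Then q_{Pike} = 179/6 − (1/6)·24.2 = 25.8.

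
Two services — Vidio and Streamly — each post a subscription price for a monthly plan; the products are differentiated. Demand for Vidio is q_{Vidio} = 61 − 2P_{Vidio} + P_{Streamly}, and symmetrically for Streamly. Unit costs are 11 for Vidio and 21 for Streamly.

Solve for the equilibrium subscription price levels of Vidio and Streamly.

Vidio's profit: π = (P_{Vidio} − 11)(61 − 2P_{Vidio} + P_{Streamly}).
∂π/∂P_{Vidio} = 83 − 4P_{Vidio} + P_{Streamly} = 0 ⇒ P_{Vidio} = 20.75 + 0.25P_{Streamly}.
Similarly P_{Streamly} = 25.75 + 0.25P_{Vidio}.
Substituting the second reaction function into the first: P_{Vidio} = 20.75 + 0.25(25.75 + 0.25P_{Vidio}), which gives 0.9375P_{Vidio} = 27.1875 ⇒ P_{Vidio} = 29.
Then P_{Streamly} = 25.75 + 0.25·29 = 33.

29, 33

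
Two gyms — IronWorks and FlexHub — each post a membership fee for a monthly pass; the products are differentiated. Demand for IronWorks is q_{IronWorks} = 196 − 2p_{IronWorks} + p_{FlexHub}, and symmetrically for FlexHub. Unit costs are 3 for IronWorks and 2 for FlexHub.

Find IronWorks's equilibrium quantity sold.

128.4

IronWorks's profit: π = (p_{IronWorks} − 3)(196 − 2p_{IronWorks} + p_{FlexHub}).
∂π/∂p_{IronWorks} = 202 − 4p_{IronWorks} + p_{FlexHub} = 0 ⇒ p_{IronWorks} = 50.5 + 0.25p_{FlexHub}.
Similarly p_{FlexHub} = 50 + 0.25p_{IronWorks}.
Solving the two reaction functions simultaneously: (1 − (0.25)(0.25))p_{IronWorks} = 50.5 + 0.25·50, so 0.9375p_{IronWorks} = 63 and p_{IronWorks} = 67.2.
Then p_{FlexHub} = 50 + 0.25·67.2 = 66.8.
q_{IronWorks} = 196 − 2·67.2 + 66.8 = 128.4.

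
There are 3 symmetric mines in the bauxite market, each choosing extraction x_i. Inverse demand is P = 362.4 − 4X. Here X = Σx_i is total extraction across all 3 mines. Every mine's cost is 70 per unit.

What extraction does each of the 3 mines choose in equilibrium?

18.275

A representative mine's profit is π_i = x_i(362.4 − 4X) − 70x_i, with X = x_i + Σ_{j≠i} x_j.
First-order condition: 292.4 − 8x_i − 4Σ_{j≠i} x_j = 0.
With identical mines, set every x_j = x: then 292.4 − 8x − 8x = 0, i.e. x = 292.4/16 = 18.275.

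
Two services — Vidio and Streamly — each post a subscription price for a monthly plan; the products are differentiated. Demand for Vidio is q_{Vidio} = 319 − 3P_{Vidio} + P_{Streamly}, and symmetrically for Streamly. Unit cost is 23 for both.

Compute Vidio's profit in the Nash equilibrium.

8943.48

Vidio's profit: π = (P_{Vidio} − 23)(319 − 3P_{Vidio} + P_{Streamly}).
∂π/∂P_{Vidio} = 388 − 6P_{Vidio} + P_{Streamly} = 0 ⇒ P_{Vidio} = 194/3 + (1/6)P_{Streamly}.
Setting P_{Vidio} = P_{Streamly} in the reaction function: P_{Vidio} = 194/3 + (1/6)P_{Vidio}, so P_{Vidio} = (194/3) / (5/6) = 77.6.
q_{Vidio} = 319 − 3·77.6 + 77.6 = 163.8.
Profit = (77.6 − 23)·163.8 = 8943.48.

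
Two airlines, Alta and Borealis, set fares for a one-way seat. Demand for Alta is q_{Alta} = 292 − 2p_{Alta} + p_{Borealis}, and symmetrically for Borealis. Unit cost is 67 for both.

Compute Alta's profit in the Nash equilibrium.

11250

Alta's profit: π = (p_{Alta} − 67)(292 − 2p_{Alta} + p_{Borealis}).
∂π/∂p_{Alta} = 426 − 4p_{Alta} + p_{Borealis} = 0 ⇒ p_{Alta} = 106.5 + 0.25p_{Borealis}.
Setting p_{Alta} = p_{Borealis} in the reaction function: p_{Alta} = 106.5 + 0.25p_{Alta}, so p_{Alta} = 106.5 / 0.75 = 142.
q_{Alta} = 292 − 2·142 + 142 = 150.
Profit = (142 − 67)·150 = 11250.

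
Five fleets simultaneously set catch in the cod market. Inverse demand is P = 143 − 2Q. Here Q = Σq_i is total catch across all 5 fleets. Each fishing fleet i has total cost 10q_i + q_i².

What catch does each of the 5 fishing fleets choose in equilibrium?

9.5

A representative fishing fleet's profit is π_i = q_i(143 − 2Q) − 10q_i − q_i², with Q = q_i + Σ_{j≠i} q_j.
First-order condition: 133 − 6q_i − 2Σ_{j≠i} q_j = 0.
Imposing symmetry (q_j = q for all j) turns Σ_{j≠i} q_j into 4q, so 133 = 14q and q = 9.5.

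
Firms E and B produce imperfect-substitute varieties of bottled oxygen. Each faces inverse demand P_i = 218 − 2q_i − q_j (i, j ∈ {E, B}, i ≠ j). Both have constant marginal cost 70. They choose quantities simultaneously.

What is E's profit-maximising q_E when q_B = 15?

33.25

Firm E's profit: π = q_E(218 − 2q_E − q_B) − 70q_E.
∂π/∂q_E = 148 − 4q_E − q_B = 0 ⇒ q_E = 37 − 0.25q_B.
At q_B = 15: q_E = 37 − 0.25·15 = 33.25.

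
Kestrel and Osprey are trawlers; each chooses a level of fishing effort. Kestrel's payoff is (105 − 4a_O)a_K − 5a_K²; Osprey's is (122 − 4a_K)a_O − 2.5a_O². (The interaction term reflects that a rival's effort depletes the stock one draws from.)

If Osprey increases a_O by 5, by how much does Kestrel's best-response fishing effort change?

Expanding Kestrel's payoff: 105a_K − 4a_Oa_K − 5a_K².
∂π/∂a_K = 105 − 4a_O − 10a_K = 0, so a_K = 10.5 − 0.4a_O.
The reaction-function slope is −0.4, so a 5-unit rise in a_O moves a_K by −0.4 × 5 = −2. Kestrel's best response falls — the actions are strategic substitutes.

-2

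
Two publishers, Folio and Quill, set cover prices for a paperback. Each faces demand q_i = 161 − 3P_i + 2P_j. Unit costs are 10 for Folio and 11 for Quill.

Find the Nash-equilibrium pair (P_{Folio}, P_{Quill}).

47.9375, 48.3125

Folio's profit: π = (P_{Folio} − 10)(161 − 3P_{Folio} + 2P_{Quill}).
∂π/∂P_{Folio} = 191 − 6P_{Folio} + 2P_{Quill} = 0 ⇒ P_{Folio} = 191/6 + (1/3)P_{Quill}.
Similarly P_{Quill} = 97/3 + (1/3)P_{Folio}.
Substituting the second reaction function into the first: P_{Folio} = 191/6 + (1/3)(97/3 + (1/3)P_{Folio}), which gives (8/9)P_{Folio} = 767/18 ⇒ P_{Folio} = 47.9375.
Then P_{Quill} = 97/3 + (1/3)·47.9375 = 48.3125.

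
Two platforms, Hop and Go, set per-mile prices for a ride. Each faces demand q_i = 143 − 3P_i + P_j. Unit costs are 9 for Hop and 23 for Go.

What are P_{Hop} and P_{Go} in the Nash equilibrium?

35.2, 41.2

Hop's profit: π = (P_{Hop} − 9)(143 − 3P_{Hop} + P_{Go}).
∂π/∂P_{Hop} = 170 − 6P_{Hop} + P_{Go} = 0 ⇒ P_{Hop} = 85/3 + (1/6)P_{Go}.
Similarly P_{Go} = 106/3 + (1/6)P_{Hop}.
Solving the two reaction functions simultaneously: (1 − (1/6)(1/6))P_{Hop} = 85/3 + (1/6)·(106/3), so (35/36)P_{Hop} = 308/9 and P_{Hop} = 35.2.
Then P_{Go} = 106/3 + (1/6)·35.2 = 41.2.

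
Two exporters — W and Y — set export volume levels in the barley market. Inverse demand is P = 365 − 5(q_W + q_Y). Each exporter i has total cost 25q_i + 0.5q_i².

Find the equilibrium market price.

152.5

Exporter W's profit: π = q_W(365 − 5(q_W + q_Y)) − 25q_W − 0.5q_W².
∂π/∂q_W = 340 − 11q_W − 5q_Y = 0, so q_W = 340/11 − (5/11)q_Y.
By symmetry q_Y = q_W; substituting into the reaction function, (16/11)q_W = 340/11 and q_W = 21.25.
Equilibrium price: P = 365 − 5·42.5 = 152.5.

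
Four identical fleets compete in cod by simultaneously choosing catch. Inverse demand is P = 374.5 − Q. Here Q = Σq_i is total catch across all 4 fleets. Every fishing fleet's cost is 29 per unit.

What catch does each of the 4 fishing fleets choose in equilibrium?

69.1

A representative fishing fleet's profit is π_i = q_i(374.5 − Q) − 29q_i, with Q = q_i + Σ_{j≠i} q_j.
First-order condition: 345.5 − 2q_i − Σ_{j≠i} q_j = 0.
Imposing symmetry (q_j = q for all j) turns Σ_{j≠i} q_j into 3q, so 345.5 = 5q and q = 69.1.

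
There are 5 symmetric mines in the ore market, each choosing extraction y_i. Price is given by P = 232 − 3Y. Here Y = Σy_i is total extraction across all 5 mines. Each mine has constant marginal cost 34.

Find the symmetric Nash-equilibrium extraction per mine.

A representative mine's profit is π_i = y_i(232 − 3Y) − 34y_i, with Y = y_i + Σ_{j≠i} y_j.
First-order condition: 198 − 6y_i − 3Σ_{j≠i} y_j = 0.
With identical mines, set every y_j = y: then 198 − 6y − 12y = 0, i.e. y = 198/18 = 11.

11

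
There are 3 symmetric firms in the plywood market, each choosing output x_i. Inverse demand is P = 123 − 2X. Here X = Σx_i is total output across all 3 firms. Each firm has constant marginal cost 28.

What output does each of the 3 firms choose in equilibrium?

A representative firm's profit is π_i = x_i(123 − 2X) − 28x_i, with X = x_i + Σ_{j≠i} x_j.
First-order condition: 95 − 4x_i − 2Σ_{j≠i} x_j = 0.
With identical firms, set every x_j = x: then 95 − 4x − 4x = 0, i.e. x = 95/8 = 11.875.

11.875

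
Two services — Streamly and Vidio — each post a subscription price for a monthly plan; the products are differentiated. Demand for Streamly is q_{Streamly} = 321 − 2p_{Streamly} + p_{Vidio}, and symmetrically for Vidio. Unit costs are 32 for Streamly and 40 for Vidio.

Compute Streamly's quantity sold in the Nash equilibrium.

194.8

Streamly's profit: π = (p_{Streamly} − 32)(321 − 2p_{Streamly} + p_{Vidio}).
∂π/∂p_{Streamly} = 385 − 4p_{Streamly} + p_{Vidio} = 0 ⇒ p_{Streamly} = 96.25 + 0.25p_{Vidio}.
Similarly p_{Vidio} = 100.25 + 0.25p_{Streamly}.
Solving the two reaction functions simultaneously: (1 − (0.25)(0.25))p_{Streamly} = 96.25 + 0.25·100.25, so 0.9375p_{Streamly} = 121.3125 and p_{Streamly} = 129.4.
Then p_{Vidio} = 100.25 + 0.25·129.4 = 132.6.
q_{Streamly} = 321 − 2·129.4 + 132.6 = 194.8.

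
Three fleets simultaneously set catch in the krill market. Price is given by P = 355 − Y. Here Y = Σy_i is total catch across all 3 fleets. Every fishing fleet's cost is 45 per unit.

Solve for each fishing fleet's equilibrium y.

77.5

A representative fishing fleet's profit is π_i = y_i(355 − Y) − 45y_i, with Y = y_i + Σ_{j≠i} y_j.
First-order condition: 310 − 2y_i − Σ_{j≠i} y_j = 0.
In a symmetric equilibrium every fishing fleet chooses the same y, so Σ_{j≠i} y_j = 2y. The condition becomes 310 − 4y = 0, giving y = 310/4 = 77.5.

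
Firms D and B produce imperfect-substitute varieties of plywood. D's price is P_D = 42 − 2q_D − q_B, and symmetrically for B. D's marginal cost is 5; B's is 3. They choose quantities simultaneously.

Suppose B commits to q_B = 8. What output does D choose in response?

Firm D's profit: π = q_D(42 − 2q_D − q_B) − 5q_D.
∂π/∂q_D = 37 − 4q_D − q_B = 0 ⇒ q_D = 9.25 − 0.25q_B.
At q_B = 8: q_D = 9.25 − 0.25·8 = 7.25.

7.25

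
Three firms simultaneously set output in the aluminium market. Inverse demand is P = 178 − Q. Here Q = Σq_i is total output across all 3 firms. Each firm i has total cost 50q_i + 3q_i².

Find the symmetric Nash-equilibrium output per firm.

12.8

A representative firm's profit is π_i = q_i(178 − Q) − 50q_i − 3q_i², with Q = q_i + Σ_{j≠i} q_j.
First-order condition: 128 − 8q_i − Σ_{j≠i} q_j = 0.
With identical firms, set every q_j = q: then 128 − 8q − 2q = 0, i.e. q = 128/10 = 12.8.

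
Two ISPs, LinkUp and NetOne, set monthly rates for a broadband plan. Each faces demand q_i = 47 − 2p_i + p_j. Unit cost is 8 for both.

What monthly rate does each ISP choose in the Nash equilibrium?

21

LinkUp's profit: π = (p_{LinkUp} − 8)(47 − 2p_{LinkUp} + p_{NetOne}).
∂π/∂p_{LinkUp} = 63 − 4p_{LinkUp} + p_{NetOne} = 0 ⇒ p_{LinkUp} = 15.75 + 0.25p_{NetOne}.
By symmetry p_{NetOne} = p_{LinkUp}; substituting into the reaction function, 0.75p_{LinkUp} = 15.75 and p_{LinkUp} = 21.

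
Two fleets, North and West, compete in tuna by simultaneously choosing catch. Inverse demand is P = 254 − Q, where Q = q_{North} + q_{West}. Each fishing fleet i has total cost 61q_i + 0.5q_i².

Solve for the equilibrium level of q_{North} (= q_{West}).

Fishing fleet North's profit: π = q_{North}(254 − (q_{North} + q_{West})) − 61q_{North} − 0.5q_{North}².
∂π/∂q_{North} = 193 − 3q_{North} − q_{West} = 0, so q_{North} = 193/3 − (1/3)q_{West}.
Setting q_{North} = q_{West} in the reaction function: q_{North} = 193/3 − (1/3)q_{North}, so q_{North} = (193/3) / (4/3) = 48.25.

48.25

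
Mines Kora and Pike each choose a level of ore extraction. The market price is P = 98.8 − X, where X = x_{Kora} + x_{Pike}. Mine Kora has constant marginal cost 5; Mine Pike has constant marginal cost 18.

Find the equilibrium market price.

40.6

Mine Kora's profit: π = x_{Kora}(98.8 − (x_{Kora} + x_{Pike})) − 5x_{Kora}.
∂π/∂x_{Kora} = 93.8 − 2x_{Kora} − x_{Pike} = 0, so x_{Kora} = 46.9 − 0.5x_{Pike}.
By the same steps for Pike: x_{Pike} = 40.4 − 0.5x_{Kora}.
Solving the two reaction functions simultaneously: (1 − (−0.5)(−0.5))x_{Kora} = 46.9 − 0.5·40.4, so 0.75x_{Kora} = 26.7 and x_{Kora} = 35.6.
Then x_{Pike} = 40.4 − 0.5·35.6 = 22.6.
Equilibrium price: P = 98.8 − 58.2 = 40.6.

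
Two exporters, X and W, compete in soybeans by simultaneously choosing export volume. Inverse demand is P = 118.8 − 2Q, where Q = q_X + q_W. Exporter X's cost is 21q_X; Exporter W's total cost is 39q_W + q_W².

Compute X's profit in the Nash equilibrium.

Exporter X's profit: π = q_X(118.8 − 2(q_X + q_W)) − 21q_X.
∂π/∂q_X = 97.8 − 4q_X − 2q_W = 0, so q_X = 24.45 − 0.5q_W.
For W: ∂π/∂q_W = 79.8 − 6q_W − 2q_X = 0 ⇒ q_W = 13.3 − (1/3)q_X.
Plugging q_W into X's best response: q_X = 24.45 − 0.5(13.3 − (1/3)q_X) ⇒ (5/6)q_X = 17.8, so q_X = 21.36.
Then q_W = 13.3 − (1/3)·21.36 = 6.18.
Price P = 118.8 − 2·27.54 = 63.72.
X's profit: (63.72 − 21)·21.36 = 912.4992.

912.4992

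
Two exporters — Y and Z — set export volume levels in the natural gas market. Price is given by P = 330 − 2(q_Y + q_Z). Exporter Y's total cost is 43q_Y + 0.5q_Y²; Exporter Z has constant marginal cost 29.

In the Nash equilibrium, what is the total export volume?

92.3125

Exporter Y's profit: π = q_Y(330 − 2(q_Y + q_Z)) − 43q_Y − 0.5q_Y².
∂π/∂q_Y = 287 − 5q_Y − 2q_Z = 0, so q_Y = 57.4 − 0.4q_Z.
For Z: ∂π/∂q_Z = 301 − 4q_Z − 2q_Y = 0 ⇒ q_Z = 75.25 − 0.5q_Y.
Substituting the second reaction function into the first: q_Y = 57.4 − 0.4(75.25 − 0.5q_Y), which gives 0.8q_Y = 27.3 ⇒ q_Y = 34.125.
Then q_Z = 75.25 − 0.5·34.125 = 58.1875.
Total export volume: 34.125 + 58.1875 = 92.3125.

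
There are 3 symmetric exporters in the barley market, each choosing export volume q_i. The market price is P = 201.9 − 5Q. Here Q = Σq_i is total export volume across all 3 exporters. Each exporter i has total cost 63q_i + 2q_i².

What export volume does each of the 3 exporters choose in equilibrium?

5.7875

A representative exporter's profit is π_i = q_i(201.9 − 5Q) − 63q_i − 2q_i², with Q = q_i + Σ_{j≠i} q_j.
First-order condition: 138.9 − 14q_i − 5Σ_{j≠i} q_j = 0.
With identical exporters, set every q_j = q: then 138.9 − 14q − 10q = 0, i.e. q = 138.9/24 = 5.7875.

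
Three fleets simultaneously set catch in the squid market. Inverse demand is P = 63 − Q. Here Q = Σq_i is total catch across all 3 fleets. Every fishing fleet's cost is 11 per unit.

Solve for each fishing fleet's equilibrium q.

13

A representative fishing fleet's profit is π_i = q_i(63 − Q) − 11q_i, with Q = q_i + Σ_{j≠i} q_j.
First-order condition: 52 − 2q_i − Σ_{j≠i} q_j = 0.
Imposing symmetry (q_j = q for all j) turns Σ_{j≠i} q_j into 2q, so 52 = 4q and q = 13.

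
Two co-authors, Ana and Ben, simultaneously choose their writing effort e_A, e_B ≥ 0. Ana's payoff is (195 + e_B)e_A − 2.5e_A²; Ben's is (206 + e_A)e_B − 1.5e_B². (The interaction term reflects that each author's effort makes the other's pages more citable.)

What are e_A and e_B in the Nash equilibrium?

Expanding Ana's payoff: 195e_A + e_Be_A − 2.5e_A².
∂π/∂e_A = 195 + e_B − 5e_A = 0, so e_A = 39 + 0.2e_B.
Likewise for Ben: e_B = 206/3 + (1/3)e_A.
Solving the two reaction functions simultaneously: (1 − (0.2)(1/3))e_A = 39 + 0.2·(206/3), so (14/15)e_A = 791/15 and e_A = 56.5.
Then e_B = 206/3 + (1/3)·56.5 = 87.5.

56.5, 87.5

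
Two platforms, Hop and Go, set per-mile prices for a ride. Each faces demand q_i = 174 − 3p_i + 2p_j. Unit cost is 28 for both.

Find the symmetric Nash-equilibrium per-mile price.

64.5

Hop's profit: π = (p_{Hop} − 28)(174 − 3p_{Hop} + 2p_{Go}).
∂π/∂p_{Hop} = 258 − 6p_{Hop} + 2p_{Go} = 0 ⇒ p_{Hop} = 43 + (1/3)p_{Go}.
By symmetry p_{Go} = p_{Hop}; substituting into the reaction function, (2/3)p_{Hop} = 43 and p_{Hop} = 64.5.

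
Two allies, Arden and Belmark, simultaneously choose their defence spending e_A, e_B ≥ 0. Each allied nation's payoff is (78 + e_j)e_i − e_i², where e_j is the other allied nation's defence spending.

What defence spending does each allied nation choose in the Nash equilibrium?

Arden's payoff is (78 + e_B)e_A − e_A².
∂π/∂e_A = 78 + e_B − 2e_A = 0, so e_A = 39 + 0.5e_B.
By symmetry e_B = e_A; substituting into the reaction function, 0.5e_A = 39 and e_A = 78.

78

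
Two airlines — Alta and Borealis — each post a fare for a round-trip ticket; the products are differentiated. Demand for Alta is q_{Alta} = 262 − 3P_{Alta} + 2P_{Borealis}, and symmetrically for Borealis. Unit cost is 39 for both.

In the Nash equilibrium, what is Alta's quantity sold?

167.25

Alta's profit: π = (P_{Alta} − 39)(262 − 3P_{Alta} + 2P_{Borealis}).
∂π/∂P_{Alta} = 379 − 6P_{Alta} + 2P_{Borealis} = 0 ⇒ P_{Alta} = 379/6 + (1/3)P_{Borealis}.
The game is symmetric, so in equilibrium P_{Borealis} = P_{Alta}: the reaction function gives (2/3)P_{Alta} = 379/6, hence P_{Alta} = 94.75.
q_{Alta} = 262 − 3·94.75 + 2·94.75 = 167.25.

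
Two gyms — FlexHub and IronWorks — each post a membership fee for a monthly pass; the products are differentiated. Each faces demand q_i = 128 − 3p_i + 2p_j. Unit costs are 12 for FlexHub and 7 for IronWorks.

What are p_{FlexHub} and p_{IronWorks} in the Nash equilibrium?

FlexHub's profit: π = (p_{FlexHub} − 12)(128 − 3p_{FlexHub} + 2p_{IronWorks}).
∂π/∂p_{FlexHub} = 164 − 6p_{FlexHub} + 2p_{IronWorks} = 0 ⇒ p_{FlexHub} = 82/3 + (1/3)p_{IronWorks}.
Similarly p_{IronWorks} = 149/6 + (1/3)p_{FlexHub}.
Substituting the second reaction function into the first: p_{FlexHub} = 82/3 + (1/3)(149/6 + (1/3)p_{FlexHub}), which gives (8/9)p_{FlexHub} = 641/18 ⇒ p_{FlexHub} = 40.0625.
Then p_{IronWorks} = 149/6 + (1/3)·40.0625 = 38.1875.

40.0625, 38.1875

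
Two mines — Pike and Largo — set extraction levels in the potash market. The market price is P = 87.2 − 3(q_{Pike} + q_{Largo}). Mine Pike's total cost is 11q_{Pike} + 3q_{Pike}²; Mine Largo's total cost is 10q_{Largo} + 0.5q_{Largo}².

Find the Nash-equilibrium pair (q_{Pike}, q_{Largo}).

Mine Pike's profit: π = q_{Pike}(87.2 − 3(q_{Pike} + q_{Largo})) − 11q_{Pike} − 3q_{Pike}².
∂π/∂q_{Pike} = 76.2 − 12q_{Pike} − 3q_{Largo} = 0, so q_{Pike} = 6.35 − 0.25q_{Largo}.
For Largo: ∂π/∂q_{Largo} = 77.2 − 7q_{Largo} − 3q_{Pike} = 0 ⇒ q_{Largo} = 386/35 − (3/7)q_{Pike}.
Plugging q_{Largo} into Pike's best response: q_{Pike} = 6.35 − 0.25(386/35 − (3/7)q_{Pike}) ⇒ (25/28)q_{Pike} = 503/140, so q_{Pike} = 4.024.
Then q_{Largo} = 386/35 − (3/7)·4.024 = 9.304.

4.024, 9.304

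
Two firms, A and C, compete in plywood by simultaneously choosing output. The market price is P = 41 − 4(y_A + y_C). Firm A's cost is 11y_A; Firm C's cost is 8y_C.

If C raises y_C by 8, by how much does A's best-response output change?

Firm A's profit: π = y_A(41 − 4(y_A + y_C)) − 11y_A.
∂π/∂y_A = 30 − 8y_A − 4y_C = 0, so y_A = 3.75 − 0.5y_C.
The reaction-function slope is −0.5, so an 8-unit rise in y_C moves y_A by −0.5 × 8 = −4. A's best response falls — the actions are strategic substitutes.

-4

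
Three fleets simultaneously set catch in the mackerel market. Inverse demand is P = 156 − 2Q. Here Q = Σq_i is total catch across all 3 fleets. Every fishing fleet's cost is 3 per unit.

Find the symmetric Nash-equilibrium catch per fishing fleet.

19.125

A representative fishing fleet's profit is π_i = q_i(156 − 2Q) − 3q_i, with Q = q_i + Σ_{j≠i} q_j.
First-order condition: 153 − 4q_i − 2Σ_{j≠i} q_j = 0.
In a symmetric equilibrium every fishing fleet chooses the same q, so Σ_{j≠i} q_j = 2q. The condition becomes 153 − 8q = 0, giving q = 153/8 = 19.125.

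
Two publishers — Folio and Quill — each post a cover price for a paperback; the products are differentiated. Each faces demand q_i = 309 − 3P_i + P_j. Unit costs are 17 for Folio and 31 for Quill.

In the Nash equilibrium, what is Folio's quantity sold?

Folio's profit: π = (P_{Folio} − 17)(309 − 3P_{Folio} + P_{Quill}).
∂π/∂P_{Folio} = 360 − 6P_{Folio} + P_{Quill} = 0 ⇒ P_{Folio} = 60 + (1/6)P_{Quill}.
Similarly P_{Quill} = 67 + (1/6)P_{Folio}.
Substituting the second reaction function into the first: P_{Folio} = 60 + (1/6)(67 + (1/6)P_{Folio}), which gives (35/36)P_{Folio} = 427/6 ⇒ P_{Folio} = 73.2.
Then P_{Quill} = 67 + (1/6)·73.2 = 79.2.
q_{Folio} = 309 − 3·73.2 + 79.2 = 168.6.

168.6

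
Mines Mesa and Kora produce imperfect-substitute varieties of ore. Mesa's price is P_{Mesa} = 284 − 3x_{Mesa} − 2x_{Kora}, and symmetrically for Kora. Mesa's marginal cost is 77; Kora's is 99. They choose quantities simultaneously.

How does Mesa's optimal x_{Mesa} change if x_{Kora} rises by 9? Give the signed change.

-3

Mine Mesa's profit: π = x_{Mesa}(284 − 3x_{Mesa} − 2x_{Kora}) − 77x_{Mesa}.
∂π/∂x_{Mesa} = 207 − 6x_{Mesa} − 2x_{Kora} = 0 ⇒ x_{Mesa} = 34.5 − (1/3)x_{Kora}.
The reaction-function slope is −1/3, so a 9-unit rise in x_{Kora} moves x_{Mesa} by −1/3 × 9 = −3. Mesa's best response falls — the actions are strategic substitutes.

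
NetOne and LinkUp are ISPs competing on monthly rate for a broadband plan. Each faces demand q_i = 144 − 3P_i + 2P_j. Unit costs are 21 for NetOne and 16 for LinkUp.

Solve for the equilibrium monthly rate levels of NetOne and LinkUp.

NetOne's profit: π = (P_{NetOne} − 21)(144 − 3P_{NetOne} + 2P_{LinkUp}).
∂π/∂P_{NetOne} = 207 − 6P_{NetOne} + 2P_{LinkUp} = 0 ⇒ P_{NetOne} = 34.5 + (1/3)P_{LinkUp}.
Similarly P_{LinkUp} = 32 + (1/3)P_{NetOne}.
Plugging P_{LinkUp} into NetOne's best response: P_{NetOne} = 34.5 + (1/3)(32 + (1/3)P_{NetOne}) ⇒ (8/9)P_{NetOne} = 271/6, so P_{NetOne} = 50.8125.
Then P_{LinkUp} = 32 + (1/3)·50.8125 = 48.9375.

50.8125, 48.9375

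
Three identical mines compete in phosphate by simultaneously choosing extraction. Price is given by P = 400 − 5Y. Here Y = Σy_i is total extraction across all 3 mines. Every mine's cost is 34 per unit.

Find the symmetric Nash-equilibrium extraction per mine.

18.3

A representative mine's profit is π_i = y_i(400 − 5Y) − 34y_i, with Y = y_i + Σ_{j≠i} y_j.
First-order condition: 366 − 10y_i − 5Σ_{j≠i} y_j = 0.
In a symmetric equilibrium every mine chooses the same y, so Σ_{j≠i} y_j = 2y. The condition becomes 366 − 20y = 0, giving y = 366/20 = 18.3.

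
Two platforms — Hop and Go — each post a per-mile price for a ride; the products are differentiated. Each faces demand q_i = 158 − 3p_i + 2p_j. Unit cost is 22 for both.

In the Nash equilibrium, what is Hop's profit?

Hop's profit: π = (p_{Hop} − 22)(158 − 3p_{Hop} + 2p_{Go}).
∂π/∂p_{Hop} = 224 − 6p_{Hop} + 2p_{Go} = 0 ⇒ p_{Hop} = 112/3 + (1/3)p_{Go}.
Setting p_{Hop} = p_{Go} in the reaction function: p_{Hop} = 112/3 + (1/3)p_{Hop}, so p_{Hop} = (112/3) / (2/3) = 56.
q_{Hop} = 158 − 3·56 + 2·56 = 102.
Profit = (56 − 22)·102 = 3468.

3468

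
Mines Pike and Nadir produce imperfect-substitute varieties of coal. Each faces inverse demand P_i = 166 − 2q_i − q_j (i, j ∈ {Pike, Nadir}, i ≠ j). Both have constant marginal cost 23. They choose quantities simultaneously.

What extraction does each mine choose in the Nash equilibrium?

28.6

Mine Pike's profit: π = q_{Pike}(166 − 2q_{Pike} − q_{Nadir}) − 23q_{Pike}.
∂π/∂q_{Pike} = 143 − 4q_{Pike} − q_{Nadir} = 0 ⇒ q_{Pike} = 35.75 − 0.25q_{Nadir}.
By symmetry q_{Nadir} = q_{Pike}; substituting into the reaction function, 1.25q_{Pike} = 35.75 and q_{Pike} = 28.6.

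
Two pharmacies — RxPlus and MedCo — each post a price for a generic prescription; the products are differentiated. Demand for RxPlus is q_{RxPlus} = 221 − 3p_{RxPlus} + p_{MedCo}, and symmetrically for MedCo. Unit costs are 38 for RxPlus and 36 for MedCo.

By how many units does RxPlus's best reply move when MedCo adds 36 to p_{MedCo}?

6

RxPlus's profit: π = (p_{RxPlus} − 38)(221 − 3p_{RxPlus} + p_{MedCo}).
∂π/∂p_{RxPlus} = 335 − 6p_{RxPlus} + p_{MedCo} = 0 ⇒ p_{RxPlus} = 335/6 + (1/6)p_{MedCo}.
The reaction-function slope is 1/6, so a 36-unit rise in p_{MedCo} moves p_{RxPlus} by 1/6 × 36 = 6. RxPlus's best response rises — the actions are strategic complements.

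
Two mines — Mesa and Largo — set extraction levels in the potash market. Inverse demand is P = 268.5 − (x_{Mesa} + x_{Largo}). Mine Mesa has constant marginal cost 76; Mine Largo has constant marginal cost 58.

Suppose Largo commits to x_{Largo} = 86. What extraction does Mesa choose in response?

Mine Mesa's profit: π = x_{Mesa}(268.5 − (x_{Mesa} + x_{Largo})) − 76x_{Mesa}.
∂π/∂x_{Mesa} = 192.5 − 2x_{Mesa} − x_{Largo} = 0, so x_{Mesa} = 96.25 − 0.5x_{Largo}.
At x_{Largo} = 86: x_{Mesa} = 96.25 − 0.5·86 = 53.25.

53.25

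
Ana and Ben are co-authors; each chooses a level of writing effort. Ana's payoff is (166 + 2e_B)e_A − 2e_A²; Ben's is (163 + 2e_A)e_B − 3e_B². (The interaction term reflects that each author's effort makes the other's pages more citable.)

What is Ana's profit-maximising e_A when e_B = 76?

79.5

Expanding Ana's payoff: 166e_A + 2e_Be_A − 2e_A².
∂π/∂e_A = 166 + 2e_B − 4e_A = 0, so e_A = 41.5 + 0.5e_B.
At e_B = 76: e_A = 41.5 + 0.5·76 = 79.5.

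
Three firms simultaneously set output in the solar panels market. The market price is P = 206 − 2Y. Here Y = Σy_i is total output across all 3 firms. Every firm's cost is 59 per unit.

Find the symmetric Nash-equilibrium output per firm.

A representative firm's profit is π_i = y_i(206 − 2Y) − 59y_i, with Y = y_i + Σ_{j≠i} y_j.
First-order condition: 147 − 4y_i − 2Σ_{j≠i} y_j = 0.
With identical firms, set every y_j = y: then 147 − 4y − 4y = 0, i.e. y = 147/8 = 18.375.

18.375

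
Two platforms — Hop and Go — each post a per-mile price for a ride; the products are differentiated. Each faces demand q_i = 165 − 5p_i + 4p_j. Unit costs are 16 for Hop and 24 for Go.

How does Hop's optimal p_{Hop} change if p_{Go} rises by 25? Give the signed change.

Hop's profit: π = (p_{Hop} − 16)(165 − 5p_{Hop} + 4p_{Go}).
∂π/∂p_{Hop} = 245 − 10p_{Hop} + 4p_{Go} = 0 ⇒ p_{Hop} = 24.5 + 0.4p_{Go}.
The reaction-function slope is 0.4, so a 25-unit rise in p_{Go} moves p_{Hop} by 0.4 × 25 = 10. Hop's best response rises — the actions are strategic complements.

10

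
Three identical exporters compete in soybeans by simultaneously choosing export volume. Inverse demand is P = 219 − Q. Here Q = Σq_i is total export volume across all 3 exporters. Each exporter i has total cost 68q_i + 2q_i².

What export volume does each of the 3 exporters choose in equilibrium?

18.875

A representative exporter's profit is π_i = q_i(219 − Q) − 68q_i − 2q_i², with Q = q_i + Σ_{j≠i} q_j.
First-order condition: 151 − 6q_i − Σ_{j≠i} q_j = 0.
In a symmetric equilibrium every exporter chooses the same q, so Σ_{j≠i} q_j = 2q. The condition becomes 151 − 8q = 0, giving q = 151/8 = 18.875.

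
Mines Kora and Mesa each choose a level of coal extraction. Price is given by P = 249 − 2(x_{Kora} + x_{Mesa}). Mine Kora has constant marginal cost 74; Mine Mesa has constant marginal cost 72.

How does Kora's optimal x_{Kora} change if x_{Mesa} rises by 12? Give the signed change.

-6

Mine Kora's profit: π = x_{Kora}(249 − 2(x_{Kora} + x_{Mesa})) − 74x_{Kora}.
∂π/∂x_{Kora} = 175 − 4x_{Kora} − 2x_{Mesa} = 0, so x_{Kora} = 43.75 − 0.5x_{Mesa}.
The reaction-function slope is −0.5, so a 12-unit rise in x_{Mesa} moves x_{Kora} by −0.5 × 12 = −6. Kora's best response falls — the actions are strategic substitutes.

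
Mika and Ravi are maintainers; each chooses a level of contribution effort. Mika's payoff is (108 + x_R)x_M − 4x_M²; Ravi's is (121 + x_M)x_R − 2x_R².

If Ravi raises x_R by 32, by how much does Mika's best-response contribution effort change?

4

Expanding Mika's payoff: 108x_M + x_Rx_M − 4x_M².
∂π/∂x_M = 108 + x_R − 8x_M = 0, so x_M = 13.5 + 0.125x_R.
The reaction-function slope is 0.125, so a 32-unit rise in x_R moves x_M by 0.125 × 32 = 4. Mika's best response rises — the actions are strategic complements.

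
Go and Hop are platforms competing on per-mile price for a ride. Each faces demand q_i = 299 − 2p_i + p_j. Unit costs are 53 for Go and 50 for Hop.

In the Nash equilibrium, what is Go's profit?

13317.12

Go's profit: π = (p_{Go} − 53)(299 − 2p_{Go} + p_{Hop}).
∂π/∂p_{Go} = 405 − 4p_{Go} + p_{Hop} = 0 ⇒ p_{Go} = 101.25 + 0.25p_{Hop}.
Similarly p_{Hop} = 99.75 + 0.25p_{Go}.
Substituting the second reaction function into the first: p_{Go} = 101.25 + 0.25(99.75 + 0.25p_{Go}), which gives 0.9375p_{Go} = 126.1875 ⇒ p_{Go} = 134.6.
Then p_{Hop} = 99.75 + 0.25·134.6 = 133.4.
q_{Go} = 299 − 2·134.6 + 133.4 = 163.2.
Profit = (134.6 − 53)·163.2 = 13317.12.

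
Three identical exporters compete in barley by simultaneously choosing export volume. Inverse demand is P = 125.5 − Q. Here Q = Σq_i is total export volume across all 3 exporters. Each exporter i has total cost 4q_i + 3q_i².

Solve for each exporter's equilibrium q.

12.15

A representative exporter's profit is π_i = q_i(125.5 − Q) − 4q_i − 3q_i², with Q = q_i + Σ_{j≠i} q_j.
First-order condition: 121.5 − 8q_i − Σ_{j≠i} q_j = 0.
With identical exporters, set every q_j = q: then 121.5 − 8q − 2q = 0, i.e. q = 121.5/10 = 12.15.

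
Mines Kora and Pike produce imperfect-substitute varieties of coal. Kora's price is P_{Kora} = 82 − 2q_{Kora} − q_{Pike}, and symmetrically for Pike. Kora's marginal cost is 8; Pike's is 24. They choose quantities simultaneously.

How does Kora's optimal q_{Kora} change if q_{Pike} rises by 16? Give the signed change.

-4

Mine Kora's profit: π = q_{Kora}(82 − 2q_{Kora} − q_{Pike}) − 8q_{Kora}.
∂π/∂q_{Kora} = 74 − 4q_{Kora} − q_{Pike} = 0 ⇒ q_{Kora} = 18.5 − 0.25q_{Pike}.
The reaction-function slope is −0.25, so a 16-unit rise in q_{Pike} moves q_{Kora} by −0.25 × 16 = −4. Kora's best response falls — the actions are strategic substitutes.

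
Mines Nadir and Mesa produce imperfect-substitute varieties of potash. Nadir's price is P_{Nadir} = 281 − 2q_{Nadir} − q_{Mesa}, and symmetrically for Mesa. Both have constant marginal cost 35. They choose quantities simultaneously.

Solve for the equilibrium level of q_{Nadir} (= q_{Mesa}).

49.2

Mine Nadir's profit: π = q_{Nadir}(281 − 2q_{Nadir} − q_{Mesa}) − 35q_{Nadir}.
∂π/∂q_{Nadir} = 246 − 4q_{Nadir} − q_{Mesa} = 0 ⇒ q_{Nadir} = 61.5 − 0.25q_{Mesa}.
By symmetry q_{Mesa} = q_{Nadir}; substituting into the reaction function, 1.25q_{Nadir} = 61.5 and q_{Nadir} = 49.2.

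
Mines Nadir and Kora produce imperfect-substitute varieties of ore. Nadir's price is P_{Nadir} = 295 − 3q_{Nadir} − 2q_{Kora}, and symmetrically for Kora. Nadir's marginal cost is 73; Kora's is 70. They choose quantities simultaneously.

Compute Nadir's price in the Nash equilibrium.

155.6875

Mine Nadir's profit: π = q_{Nadir}(295 − 3q_{Nadir} − 2q_{Kora}) − 73q_{Nadir}.
∂π/∂q_{Nadir} = 222 − 6q_{Nadir} − 2q_{Kora} = 0 ⇒ q_{Nadir} = 37 − (1/3)q_{Kora}.
Similarly q_{Kora} = 37.5 − (1/3)q_{Nadir}.
Solving the two reaction functions simultaneously: (1 − (−1/3)(−1/3))q_{Nadir} = 37 − (1/3)·37.5, so (8/9)q_{Nadir} = 24.5 and q_{Nadir} = 27.5625.
Then q_{Kora} = 37.5 − (1/3)·27.5625 = 28.3125.
P_{Nadir} = 295 − 3·27.5625 − 2·28.3125 = 155.6875.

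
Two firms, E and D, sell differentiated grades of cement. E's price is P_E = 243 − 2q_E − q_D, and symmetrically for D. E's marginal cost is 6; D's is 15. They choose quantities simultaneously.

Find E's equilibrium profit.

Firm E's profit: π = q_E(243 − 2q_E − q_D) − 6q_E.
∂π/∂q_E = 237 − 4q_E − q_D = 0 ⇒ q_E = 59.25 − 0.25q_D.
Similarly q_D = 57 − 0.25q_E.
Solving the two reaction functions simultaneously: (1 − (−0.25)(−0.25))q_E = 59.25 − 0.25·57, so 0.9375q_E = 45 and q_E = 48.
Then q_D = 57 − 0.25·48 = 45.
P_E = 243 − 2·48 − 45 = 102.
Profit = (102 − 6)·48 = 4608.

4608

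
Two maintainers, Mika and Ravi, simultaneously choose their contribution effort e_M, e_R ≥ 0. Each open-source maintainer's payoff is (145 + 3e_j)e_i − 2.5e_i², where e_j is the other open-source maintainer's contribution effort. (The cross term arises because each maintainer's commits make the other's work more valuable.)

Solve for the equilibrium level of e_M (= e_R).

Mika's payoff is (145 + 3e_R)e_M − 2.5e_M².
∂π/∂e_M = 145 + 3e_R − 5e_M = 0, so e_M = 29 + 0.6e_R.
The game is symmetric, so in equilibrium e_R = e_M: the reaction function gives 0.4e_M = 29, hence e_M = 72.5.

72.5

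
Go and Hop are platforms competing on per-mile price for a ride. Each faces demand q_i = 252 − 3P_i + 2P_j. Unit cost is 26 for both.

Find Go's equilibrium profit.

9576.75

Go's profit: π = (P_{Go} − 26)(252 − 3P_{Go} + 2P_{Hop}).
∂π/∂P_{Go} = 330 − 6P_{Go} + 2P_{Hop} = 0 ⇒ P_{Go} = 55 + (1/3)P_{Hop}.
Setting P_{Go} = P_{Hop} in the reaction function: P_{Go} = 55 + (1/3)P_{Go}, so P_{Go} = 55 / (2/3) = 82.5.
q_{Go} = 252 − 3·82.5 + 2·82.5 = 169.5.
Profit = (82.5 − 26)·169.5 = 9576.75.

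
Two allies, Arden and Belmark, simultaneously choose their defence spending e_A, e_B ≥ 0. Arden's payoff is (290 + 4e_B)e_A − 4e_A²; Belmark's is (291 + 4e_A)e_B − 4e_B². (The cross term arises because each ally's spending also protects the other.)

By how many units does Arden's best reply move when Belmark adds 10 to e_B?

5

Expanding Arden's payoff: 290e_A + 4e_Be_A − 4e_A².
∂π/∂e_A = 290 + 4e_B − 8e_A = 0, so e_A = 36.25 + 0.5e_B.
The reaction-function slope is 0.5, so a 10-unit rise in e_B moves e_A by 0.5 × 10 = 5. Arden's best response rises — the actions are strategic complements.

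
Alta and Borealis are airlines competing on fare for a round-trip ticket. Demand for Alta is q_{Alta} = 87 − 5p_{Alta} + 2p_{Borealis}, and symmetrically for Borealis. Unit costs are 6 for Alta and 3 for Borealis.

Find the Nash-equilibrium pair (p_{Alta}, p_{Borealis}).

Alta's profit: π = (p_{Alta} − 6)(87 − 5p_{Alta} + 2p_{Borealis}).
∂π/∂p_{Alta} = 117 − 10p_{Alta} + 2p_{Borealis} = 0 ⇒ p_{Alta} = 11.7 + 0.2p_{Borealis}.
Similarly p_{Borealis} = 10.2 + 0.2p_{Alta}.
Solving the two reaction functions simultaneously: (1 − (0.2)(0.2))p_{Alta} = 11.7 + 0.2·10.2, so 0.96p_{Alta} = 13.74 and p_{Alta} = 14.3125.
Then p_{Borealis} = 10.2 + 0.2·14.3125 = 13.0625.

14.3125, 13.0625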